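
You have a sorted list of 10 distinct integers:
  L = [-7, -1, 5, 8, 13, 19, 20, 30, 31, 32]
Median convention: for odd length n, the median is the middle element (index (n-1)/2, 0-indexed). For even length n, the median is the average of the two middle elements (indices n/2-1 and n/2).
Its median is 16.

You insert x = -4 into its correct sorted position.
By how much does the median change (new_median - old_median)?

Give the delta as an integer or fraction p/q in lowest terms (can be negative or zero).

Answer: -3

Derivation:
Old median = 16
After inserting x = -4: new sorted = [-7, -4, -1, 5, 8, 13, 19, 20, 30, 31, 32]
New median = 13
Delta = 13 - 16 = -3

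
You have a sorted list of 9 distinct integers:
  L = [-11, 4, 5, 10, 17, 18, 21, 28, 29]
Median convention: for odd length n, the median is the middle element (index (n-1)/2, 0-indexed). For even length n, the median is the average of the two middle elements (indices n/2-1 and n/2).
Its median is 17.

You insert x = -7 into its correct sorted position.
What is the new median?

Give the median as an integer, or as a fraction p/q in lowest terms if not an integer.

Answer: 27/2

Derivation:
Old list (sorted, length 9): [-11, 4, 5, 10, 17, 18, 21, 28, 29]
Old median = 17
Insert x = -7
Old length odd (9). Middle was index 4 = 17.
New length even (10). New median = avg of two middle elements.
x = -7: 1 elements are < x, 8 elements are > x.
New sorted list: [-11, -7, 4, 5, 10, 17, 18, 21, 28, 29]
New median = 27/2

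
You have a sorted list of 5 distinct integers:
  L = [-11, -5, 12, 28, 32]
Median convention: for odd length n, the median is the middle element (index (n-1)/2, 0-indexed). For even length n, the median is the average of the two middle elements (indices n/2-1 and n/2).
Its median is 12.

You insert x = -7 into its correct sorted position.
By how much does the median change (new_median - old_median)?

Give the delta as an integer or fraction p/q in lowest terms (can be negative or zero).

Old median = 12
After inserting x = -7: new sorted = [-11, -7, -5, 12, 28, 32]
New median = 7/2
Delta = 7/2 - 12 = -17/2

Answer: -17/2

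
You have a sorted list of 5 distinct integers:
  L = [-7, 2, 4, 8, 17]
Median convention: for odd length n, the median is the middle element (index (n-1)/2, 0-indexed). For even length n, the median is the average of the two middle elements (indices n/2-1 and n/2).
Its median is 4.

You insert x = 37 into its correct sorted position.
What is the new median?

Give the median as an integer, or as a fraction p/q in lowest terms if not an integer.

Answer: 6

Derivation:
Old list (sorted, length 5): [-7, 2, 4, 8, 17]
Old median = 4
Insert x = 37
Old length odd (5). Middle was index 2 = 4.
New length even (6). New median = avg of two middle elements.
x = 37: 5 elements are < x, 0 elements are > x.
New sorted list: [-7, 2, 4, 8, 17, 37]
New median = 6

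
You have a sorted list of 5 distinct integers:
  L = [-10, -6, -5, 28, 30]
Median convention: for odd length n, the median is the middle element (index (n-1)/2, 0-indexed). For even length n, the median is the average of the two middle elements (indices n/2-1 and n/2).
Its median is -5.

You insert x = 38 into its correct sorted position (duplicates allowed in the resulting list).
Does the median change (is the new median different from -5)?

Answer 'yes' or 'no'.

Old median = -5
Insert x = 38
New median = 23/2
Changed? yes

Answer: yes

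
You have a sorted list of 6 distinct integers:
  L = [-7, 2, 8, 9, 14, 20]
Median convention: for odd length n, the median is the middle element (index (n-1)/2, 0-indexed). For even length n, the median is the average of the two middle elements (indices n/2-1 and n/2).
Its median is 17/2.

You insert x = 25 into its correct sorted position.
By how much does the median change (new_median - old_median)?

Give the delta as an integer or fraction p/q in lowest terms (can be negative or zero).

Answer: 1/2

Derivation:
Old median = 17/2
After inserting x = 25: new sorted = [-7, 2, 8, 9, 14, 20, 25]
New median = 9
Delta = 9 - 17/2 = 1/2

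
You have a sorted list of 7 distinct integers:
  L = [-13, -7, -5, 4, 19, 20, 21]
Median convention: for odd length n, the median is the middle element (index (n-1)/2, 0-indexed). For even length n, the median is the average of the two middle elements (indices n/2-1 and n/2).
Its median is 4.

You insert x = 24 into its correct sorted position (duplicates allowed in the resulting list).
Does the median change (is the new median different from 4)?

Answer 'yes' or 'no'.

Old median = 4
Insert x = 24
New median = 23/2
Changed? yes

Answer: yes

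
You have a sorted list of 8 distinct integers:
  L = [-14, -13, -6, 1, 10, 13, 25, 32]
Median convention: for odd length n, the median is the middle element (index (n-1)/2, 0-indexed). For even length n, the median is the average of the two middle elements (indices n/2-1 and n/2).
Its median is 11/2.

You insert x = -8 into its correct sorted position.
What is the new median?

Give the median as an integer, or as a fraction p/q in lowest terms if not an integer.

Answer: 1

Derivation:
Old list (sorted, length 8): [-14, -13, -6, 1, 10, 13, 25, 32]
Old median = 11/2
Insert x = -8
Old length even (8). Middle pair: indices 3,4 = 1,10.
New length odd (9). New median = single middle element.
x = -8: 2 elements are < x, 6 elements are > x.
New sorted list: [-14, -13, -8, -6, 1, 10, 13, 25, 32]
New median = 1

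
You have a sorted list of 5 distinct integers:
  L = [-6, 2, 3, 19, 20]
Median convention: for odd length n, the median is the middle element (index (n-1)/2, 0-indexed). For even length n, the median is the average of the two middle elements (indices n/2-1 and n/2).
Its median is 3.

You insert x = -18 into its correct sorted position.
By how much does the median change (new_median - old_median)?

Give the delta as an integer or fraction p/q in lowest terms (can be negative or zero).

Answer: -1/2

Derivation:
Old median = 3
After inserting x = -18: new sorted = [-18, -6, 2, 3, 19, 20]
New median = 5/2
Delta = 5/2 - 3 = -1/2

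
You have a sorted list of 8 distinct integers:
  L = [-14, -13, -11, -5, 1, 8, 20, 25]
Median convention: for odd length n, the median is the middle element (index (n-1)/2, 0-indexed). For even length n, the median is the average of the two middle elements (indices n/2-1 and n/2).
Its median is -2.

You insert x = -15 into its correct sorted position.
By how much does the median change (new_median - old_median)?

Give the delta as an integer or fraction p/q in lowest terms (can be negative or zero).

Old median = -2
After inserting x = -15: new sorted = [-15, -14, -13, -11, -5, 1, 8, 20, 25]
New median = -5
Delta = -5 - -2 = -3

Answer: -3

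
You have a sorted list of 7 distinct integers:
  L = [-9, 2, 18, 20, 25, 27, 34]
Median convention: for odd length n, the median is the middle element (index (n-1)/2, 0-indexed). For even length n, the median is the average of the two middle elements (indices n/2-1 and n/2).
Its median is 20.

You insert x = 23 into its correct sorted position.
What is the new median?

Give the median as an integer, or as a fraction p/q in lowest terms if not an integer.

Old list (sorted, length 7): [-9, 2, 18, 20, 25, 27, 34]
Old median = 20
Insert x = 23
Old length odd (7). Middle was index 3 = 20.
New length even (8). New median = avg of two middle elements.
x = 23: 4 elements are < x, 3 elements are > x.
New sorted list: [-9, 2, 18, 20, 23, 25, 27, 34]
New median = 43/2

Answer: 43/2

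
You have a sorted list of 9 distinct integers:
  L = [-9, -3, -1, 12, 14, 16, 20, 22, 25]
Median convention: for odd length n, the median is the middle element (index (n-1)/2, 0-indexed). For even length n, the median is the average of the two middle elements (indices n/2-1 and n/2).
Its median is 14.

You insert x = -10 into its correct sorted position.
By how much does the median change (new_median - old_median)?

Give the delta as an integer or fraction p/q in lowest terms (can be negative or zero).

Old median = 14
After inserting x = -10: new sorted = [-10, -9, -3, -1, 12, 14, 16, 20, 22, 25]
New median = 13
Delta = 13 - 14 = -1

Answer: -1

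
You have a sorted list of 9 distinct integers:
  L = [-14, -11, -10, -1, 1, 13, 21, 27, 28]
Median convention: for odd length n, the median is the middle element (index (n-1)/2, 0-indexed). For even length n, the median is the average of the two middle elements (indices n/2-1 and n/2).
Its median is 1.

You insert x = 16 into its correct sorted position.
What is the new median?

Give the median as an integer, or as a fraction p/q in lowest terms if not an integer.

Old list (sorted, length 9): [-14, -11, -10, -1, 1, 13, 21, 27, 28]
Old median = 1
Insert x = 16
Old length odd (9). Middle was index 4 = 1.
New length even (10). New median = avg of two middle elements.
x = 16: 6 elements are < x, 3 elements are > x.
New sorted list: [-14, -11, -10, -1, 1, 13, 16, 21, 27, 28]
New median = 7

Answer: 7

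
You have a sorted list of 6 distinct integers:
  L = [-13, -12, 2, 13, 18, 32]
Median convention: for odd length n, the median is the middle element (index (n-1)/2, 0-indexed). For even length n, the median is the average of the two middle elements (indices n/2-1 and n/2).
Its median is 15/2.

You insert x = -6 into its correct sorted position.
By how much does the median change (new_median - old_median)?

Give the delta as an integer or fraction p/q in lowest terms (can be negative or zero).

Answer: -11/2

Derivation:
Old median = 15/2
After inserting x = -6: new sorted = [-13, -12, -6, 2, 13, 18, 32]
New median = 2
Delta = 2 - 15/2 = -11/2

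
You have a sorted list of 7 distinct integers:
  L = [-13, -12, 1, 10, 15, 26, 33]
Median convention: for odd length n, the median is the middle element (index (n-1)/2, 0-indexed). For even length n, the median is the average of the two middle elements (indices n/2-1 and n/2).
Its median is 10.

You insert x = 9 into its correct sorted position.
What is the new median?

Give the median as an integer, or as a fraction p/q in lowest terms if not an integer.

Old list (sorted, length 7): [-13, -12, 1, 10, 15, 26, 33]
Old median = 10
Insert x = 9
Old length odd (7). Middle was index 3 = 10.
New length even (8). New median = avg of two middle elements.
x = 9: 3 elements are < x, 4 elements are > x.
New sorted list: [-13, -12, 1, 9, 10, 15, 26, 33]
New median = 19/2

Answer: 19/2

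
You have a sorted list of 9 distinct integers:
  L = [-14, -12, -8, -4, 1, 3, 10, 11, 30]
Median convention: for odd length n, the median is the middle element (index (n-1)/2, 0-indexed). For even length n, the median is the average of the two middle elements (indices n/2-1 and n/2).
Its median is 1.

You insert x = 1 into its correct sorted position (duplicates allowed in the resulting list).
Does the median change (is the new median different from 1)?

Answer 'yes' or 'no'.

Old median = 1
Insert x = 1
New median = 1
Changed? no

Answer: no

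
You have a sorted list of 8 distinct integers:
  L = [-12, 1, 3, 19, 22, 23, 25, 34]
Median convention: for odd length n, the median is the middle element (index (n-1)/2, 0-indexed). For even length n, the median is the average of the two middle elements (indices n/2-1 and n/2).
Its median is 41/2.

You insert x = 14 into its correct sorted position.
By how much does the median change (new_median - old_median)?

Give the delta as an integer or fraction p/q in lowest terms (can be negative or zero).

Old median = 41/2
After inserting x = 14: new sorted = [-12, 1, 3, 14, 19, 22, 23, 25, 34]
New median = 19
Delta = 19 - 41/2 = -3/2

Answer: -3/2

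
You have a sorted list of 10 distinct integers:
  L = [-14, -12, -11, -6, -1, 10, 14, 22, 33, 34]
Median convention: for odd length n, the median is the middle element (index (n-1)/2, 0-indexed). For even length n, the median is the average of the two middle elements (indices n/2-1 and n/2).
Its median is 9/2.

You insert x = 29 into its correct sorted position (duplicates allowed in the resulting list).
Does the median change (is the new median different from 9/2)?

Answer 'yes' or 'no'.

Answer: yes

Derivation:
Old median = 9/2
Insert x = 29
New median = 10
Changed? yes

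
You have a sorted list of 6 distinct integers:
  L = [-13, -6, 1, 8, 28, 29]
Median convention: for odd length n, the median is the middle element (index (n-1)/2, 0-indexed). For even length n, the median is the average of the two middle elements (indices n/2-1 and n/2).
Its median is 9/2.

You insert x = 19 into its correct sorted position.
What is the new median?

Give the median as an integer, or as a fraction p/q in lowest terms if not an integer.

Old list (sorted, length 6): [-13, -6, 1, 8, 28, 29]
Old median = 9/2
Insert x = 19
Old length even (6). Middle pair: indices 2,3 = 1,8.
New length odd (7). New median = single middle element.
x = 19: 4 elements are < x, 2 elements are > x.
New sorted list: [-13, -6, 1, 8, 19, 28, 29]
New median = 8

Answer: 8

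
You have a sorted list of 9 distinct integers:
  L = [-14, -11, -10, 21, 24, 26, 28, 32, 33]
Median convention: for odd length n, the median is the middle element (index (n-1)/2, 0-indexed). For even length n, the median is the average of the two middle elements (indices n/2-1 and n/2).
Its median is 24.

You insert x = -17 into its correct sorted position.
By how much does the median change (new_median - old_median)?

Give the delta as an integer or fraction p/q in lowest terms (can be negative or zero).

Old median = 24
After inserting x = -17: new sorted = [-17, -14, -11, -10, 21, 24, 26, 28, 32, 33]
New median = 45/2
Delta = 45/2 - 24 = -3/2

Answer: -3/2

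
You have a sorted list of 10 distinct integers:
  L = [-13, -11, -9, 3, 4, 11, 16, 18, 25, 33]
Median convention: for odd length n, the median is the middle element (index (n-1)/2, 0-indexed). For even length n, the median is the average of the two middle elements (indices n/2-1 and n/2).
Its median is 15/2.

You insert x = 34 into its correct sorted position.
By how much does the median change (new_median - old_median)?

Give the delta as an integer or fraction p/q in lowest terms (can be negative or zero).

Old median = 15/2
After inserting x = 34: new sorted = [-13, -11, -9, 3, 4, 11, 16, 18, 25, 33, 34]
New median = 11
Delta = 11 - 15/2 = 7/2

Answer: 7/2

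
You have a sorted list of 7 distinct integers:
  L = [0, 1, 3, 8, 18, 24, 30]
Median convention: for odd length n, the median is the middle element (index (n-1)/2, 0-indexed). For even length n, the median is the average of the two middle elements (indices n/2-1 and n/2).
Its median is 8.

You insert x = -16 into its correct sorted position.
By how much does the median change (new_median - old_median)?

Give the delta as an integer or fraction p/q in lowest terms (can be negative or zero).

Old median = 8
After inserting x = -16: new sorted = [-16, 0, 1, 3, 8, 18, 24, 30]
New median = 11/2
Delta = 11/2 - 8 = -5/2

Answer: -5/2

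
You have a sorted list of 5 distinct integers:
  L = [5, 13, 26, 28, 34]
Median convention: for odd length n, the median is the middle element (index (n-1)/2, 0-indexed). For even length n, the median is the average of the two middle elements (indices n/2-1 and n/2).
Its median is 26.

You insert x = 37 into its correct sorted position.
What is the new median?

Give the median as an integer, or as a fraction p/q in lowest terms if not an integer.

Answer: 27

Derivation:
Old list (sorted, length 5): [5, 13, 26, 28, 34]
Old median = 26
Insert x = 37
Old length odd (5). Middle was index 2 = 26.
New length even (6). New median = avg of two middle elements.
x = 37: 5 elements are < x, 0 elements are > x.
New sorted list: [5, 13, 26, 28, 34, 37]
New median = 27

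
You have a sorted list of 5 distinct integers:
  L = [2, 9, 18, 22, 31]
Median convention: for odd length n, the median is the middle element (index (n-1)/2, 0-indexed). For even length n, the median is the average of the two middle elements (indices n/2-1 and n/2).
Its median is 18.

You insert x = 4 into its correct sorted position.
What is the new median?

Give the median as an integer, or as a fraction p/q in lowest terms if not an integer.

Old list (sorted, length 5): [2, 9, 18, 22, 31]
Old median = 18
Insert x = 4
Old length odd (5). Middle was index 2 = 18.
New length even (6). New median = avg of two middle elements.
x = 4: 1 elements are < x, 4 elements are > x.
New sorted list: [2, 4, 9, 18, 22, 31]
New median = 27/2

Answer: 27/2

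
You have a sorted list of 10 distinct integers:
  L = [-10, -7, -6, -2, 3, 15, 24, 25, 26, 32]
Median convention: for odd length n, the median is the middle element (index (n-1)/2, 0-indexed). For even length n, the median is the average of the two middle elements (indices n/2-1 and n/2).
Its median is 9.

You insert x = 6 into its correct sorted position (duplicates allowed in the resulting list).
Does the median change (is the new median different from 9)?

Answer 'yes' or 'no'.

Old median = 9
Insert x = 6
New median = 6
Changed? yes

Answer: yes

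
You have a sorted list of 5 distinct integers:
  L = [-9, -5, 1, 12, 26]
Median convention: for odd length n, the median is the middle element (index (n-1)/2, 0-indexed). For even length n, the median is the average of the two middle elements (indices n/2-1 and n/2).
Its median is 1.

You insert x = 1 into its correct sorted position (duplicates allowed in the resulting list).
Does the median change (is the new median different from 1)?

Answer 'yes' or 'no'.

Old median = 1
Insert x = 1
New median = 1
Changed? no

Answer: no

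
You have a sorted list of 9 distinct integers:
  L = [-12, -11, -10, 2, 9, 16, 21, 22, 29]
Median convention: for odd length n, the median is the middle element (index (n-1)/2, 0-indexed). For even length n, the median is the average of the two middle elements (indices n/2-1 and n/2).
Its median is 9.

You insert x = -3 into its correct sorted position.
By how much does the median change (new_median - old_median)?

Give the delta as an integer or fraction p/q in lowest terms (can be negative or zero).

Answer: -7/2

Derivation:
Old median = 9
After inserting x = -3: new sorted = [-12, -11, -10, -3, 2, 9, 16, 21, 22, 29]
New median = 11/2
Delta = 11/2 - 9 = -7/2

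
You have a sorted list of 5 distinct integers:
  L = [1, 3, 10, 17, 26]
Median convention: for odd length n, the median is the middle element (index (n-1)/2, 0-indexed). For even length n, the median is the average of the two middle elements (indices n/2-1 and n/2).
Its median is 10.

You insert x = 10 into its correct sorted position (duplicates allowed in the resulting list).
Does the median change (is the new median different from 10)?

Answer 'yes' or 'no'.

Old median = 10
Insert x = 10
New median = 10
Changed? no

Answer: no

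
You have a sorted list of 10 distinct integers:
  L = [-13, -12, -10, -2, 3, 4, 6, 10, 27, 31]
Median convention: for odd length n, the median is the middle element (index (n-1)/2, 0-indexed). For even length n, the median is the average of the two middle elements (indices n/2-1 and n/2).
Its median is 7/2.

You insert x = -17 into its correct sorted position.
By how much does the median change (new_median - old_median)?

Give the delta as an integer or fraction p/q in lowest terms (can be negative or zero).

Answer: -1/2

Derivation:
Old median = 7/2
After inserting x = -17: new sorted = [-17, -13, -12, -10, -2, 3, 4, 6, 10, 27, 31]
New median = 3
Delta = 3 - 7/2 = -1/2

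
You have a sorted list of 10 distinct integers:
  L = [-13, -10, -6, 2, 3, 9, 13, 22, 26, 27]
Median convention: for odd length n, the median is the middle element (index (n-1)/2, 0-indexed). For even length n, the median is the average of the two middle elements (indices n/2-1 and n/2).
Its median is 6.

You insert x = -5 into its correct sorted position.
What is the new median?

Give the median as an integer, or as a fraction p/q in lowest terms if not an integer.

Answer: 3

Derivation:
Old list (sorted, length 10): [-13, -10, -6, 2, 3, 9, 13, 22, 26, 27]
Old median = 6
Insert x = -5
Old length even (10). Middle pair: indices 4,5 = 3,9.
New length odd (11). New median = single middle element.
x = -5: 3 elements are < x, 7 elements are > x.
New sorted list: [-13, -10, -6, -5, 2, 3, 9, 13, 22, 26, 27]
New median = 3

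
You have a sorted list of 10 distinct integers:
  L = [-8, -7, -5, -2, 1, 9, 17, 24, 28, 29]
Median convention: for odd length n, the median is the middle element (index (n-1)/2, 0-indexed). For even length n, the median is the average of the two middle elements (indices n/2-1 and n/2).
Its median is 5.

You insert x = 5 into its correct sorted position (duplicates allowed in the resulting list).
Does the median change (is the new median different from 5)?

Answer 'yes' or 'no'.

Answer: no

Derivation:
Old median = 5
Insert x = 5
New median = 5
Changed? no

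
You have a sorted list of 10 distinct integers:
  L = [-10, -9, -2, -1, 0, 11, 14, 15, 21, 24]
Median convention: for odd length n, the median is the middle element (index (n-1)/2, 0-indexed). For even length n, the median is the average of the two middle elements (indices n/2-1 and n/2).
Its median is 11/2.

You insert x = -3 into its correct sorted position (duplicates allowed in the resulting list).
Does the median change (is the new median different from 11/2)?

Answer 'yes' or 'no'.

Old median = 11/2
Insert x = -3
New median = 0
Changed? yes

Answer: yes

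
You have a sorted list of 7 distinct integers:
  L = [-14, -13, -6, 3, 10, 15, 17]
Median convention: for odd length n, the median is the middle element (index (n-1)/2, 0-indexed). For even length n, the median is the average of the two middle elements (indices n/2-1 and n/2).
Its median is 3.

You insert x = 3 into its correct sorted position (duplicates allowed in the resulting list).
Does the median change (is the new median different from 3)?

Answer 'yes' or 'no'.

Old median = 3
Insert x = 3
New median = 3
Changed? no

Answer: no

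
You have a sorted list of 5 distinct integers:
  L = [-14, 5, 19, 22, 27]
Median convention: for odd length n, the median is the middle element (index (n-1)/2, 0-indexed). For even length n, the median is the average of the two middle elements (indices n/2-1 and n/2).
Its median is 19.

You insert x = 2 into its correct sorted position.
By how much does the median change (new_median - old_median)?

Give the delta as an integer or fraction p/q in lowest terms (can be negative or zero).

Answer: -7

Derivation:
Old median = 19
After inserting x = 2: new sorted = [-14, 2, 5, 19, 22, 27]
New median = 12
Delta = 12 - 19 = -7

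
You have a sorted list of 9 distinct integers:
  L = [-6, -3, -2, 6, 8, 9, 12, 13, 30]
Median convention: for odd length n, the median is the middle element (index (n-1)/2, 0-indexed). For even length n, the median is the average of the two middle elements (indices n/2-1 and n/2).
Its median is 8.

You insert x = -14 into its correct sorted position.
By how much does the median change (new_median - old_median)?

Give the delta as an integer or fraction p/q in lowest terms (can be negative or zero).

Answer: -1

Derivation:
Old median = 8
After inserting x = -14: new sorted = [-14, -6, -3, -2, 6, 8, 9, 12, 13, 30]
New median = 7
Delta = 7 - 8 = -1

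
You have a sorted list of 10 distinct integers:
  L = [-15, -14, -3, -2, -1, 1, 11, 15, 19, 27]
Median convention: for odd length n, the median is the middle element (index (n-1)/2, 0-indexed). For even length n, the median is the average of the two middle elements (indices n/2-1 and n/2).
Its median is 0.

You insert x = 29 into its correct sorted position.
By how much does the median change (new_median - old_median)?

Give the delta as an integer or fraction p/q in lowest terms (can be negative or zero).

Answer: 1

Derivation:
Old median = 0
After inserting x = 29: new sorted = [-15, -14, -3, -2, -1, 1, 11, 15, 19, 27, 29]
New median = 1
Delta = 1 - 0 = 1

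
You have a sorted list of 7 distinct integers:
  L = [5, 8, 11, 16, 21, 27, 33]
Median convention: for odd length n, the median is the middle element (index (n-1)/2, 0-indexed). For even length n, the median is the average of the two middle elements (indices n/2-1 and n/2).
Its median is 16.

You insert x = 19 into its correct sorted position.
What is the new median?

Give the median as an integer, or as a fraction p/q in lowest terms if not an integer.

Old list (sorted, length 7): [5, 8, 11, 16, 21, 27, 33]
Old median = 16
Insert x = 19
Old length odd (7). Middle was index 3 = 16.
New length even (8). New median = avg of two middle elements.
x = 19: 4 elements are < x, 3 elements are > x.
New sorted list: [5, 8, 11, 16, 19, 21, 27, 33]
New median = 35/2

Answer: 35/2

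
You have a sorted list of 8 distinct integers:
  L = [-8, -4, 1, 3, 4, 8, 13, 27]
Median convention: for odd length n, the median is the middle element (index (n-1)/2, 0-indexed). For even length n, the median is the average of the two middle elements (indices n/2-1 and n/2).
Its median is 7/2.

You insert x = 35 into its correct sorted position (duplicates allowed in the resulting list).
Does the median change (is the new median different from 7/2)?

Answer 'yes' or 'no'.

Old median = 7/2
Insert x = 35
New median = 4
Changed? yes

Answer: yes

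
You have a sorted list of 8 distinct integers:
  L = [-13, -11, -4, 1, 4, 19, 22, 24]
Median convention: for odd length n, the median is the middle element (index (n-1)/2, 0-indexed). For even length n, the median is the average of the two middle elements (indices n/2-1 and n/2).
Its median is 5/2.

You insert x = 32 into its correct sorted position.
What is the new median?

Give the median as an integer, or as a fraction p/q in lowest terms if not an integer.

Old list (sorted, length 8): [-13, -11, -4, 1, 4, 19, 22, 24]
Old median = 5/2
Insert x = 32
Old length even (8). Middle pair: indices 3,4 = 1,4.
New length odd (9). New median = single middle element.
x = 32: 8 elements are < x, 0 elements are > x.
New sorted list: [-13, -11, -4, 1, 4, 19, 22, 24, 32]
New median = 4

Answer: 4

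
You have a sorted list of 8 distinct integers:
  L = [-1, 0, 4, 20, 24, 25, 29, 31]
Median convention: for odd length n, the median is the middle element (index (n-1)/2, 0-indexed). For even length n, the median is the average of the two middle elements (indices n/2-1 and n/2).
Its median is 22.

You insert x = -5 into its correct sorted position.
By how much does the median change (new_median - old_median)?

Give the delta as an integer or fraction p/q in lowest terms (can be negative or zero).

Old median = 22
After inserting x = -5: new sorted = [-5, -1, 0, 4, 20, 24, 25, 29, 31]
New median = 20
Delta = 20 - 22 = -2

Answer: -2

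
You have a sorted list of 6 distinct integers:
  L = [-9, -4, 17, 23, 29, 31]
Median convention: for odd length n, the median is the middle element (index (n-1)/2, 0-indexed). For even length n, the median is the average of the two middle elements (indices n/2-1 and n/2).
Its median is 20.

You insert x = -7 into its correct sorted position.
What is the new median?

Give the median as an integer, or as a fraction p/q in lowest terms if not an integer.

Old list (sorted, length 6): [-9, -4, 17, 23, 29, 31]
Old median = 20
Insert x = -7
Old length even (6). Middle pair: indices 2,3 = 17,23.
New length odd (7). New median = single middle element.
x = -7: 1 elements are < x, 5 elements are > x.
New sorted list: [-9, -7, -4, 17, 23, 29, 31]
New median = 17

Answer: 17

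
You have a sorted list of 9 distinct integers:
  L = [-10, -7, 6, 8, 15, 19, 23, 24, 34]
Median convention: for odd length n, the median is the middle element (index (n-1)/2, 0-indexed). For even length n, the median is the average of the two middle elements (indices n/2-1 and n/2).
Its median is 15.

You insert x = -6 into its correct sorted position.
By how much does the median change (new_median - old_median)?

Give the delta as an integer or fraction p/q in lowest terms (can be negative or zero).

Old median = 15
After inserting x = -6: new sorted = [-10, -7, -6, 6, 8, 15, 19, 23, 24, 34]
New median = 23/2
Delta = 23/2 - 15 = -7/2

Answer: -7/2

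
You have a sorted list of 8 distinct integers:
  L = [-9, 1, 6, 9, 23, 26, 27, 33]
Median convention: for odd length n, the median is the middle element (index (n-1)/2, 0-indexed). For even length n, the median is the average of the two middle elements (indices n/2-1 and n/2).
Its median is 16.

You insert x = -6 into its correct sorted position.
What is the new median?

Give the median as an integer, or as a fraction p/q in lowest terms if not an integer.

Answer: 9

Derivation:
Old list (sorted, length 8): [-9, 1, 6, 9, 23, 26, 27, 33]
Old median = 16
Insert x = -6
Old length even (8). Middle pair: indices 3,4 = 9,23.
New length odd (9). New median = single middle element.
x = -6: 1 elements are < x, 7 elements are > x.
New sorted list: [-9, -6, 1, 6, 9, 23, 26, 27, 33]
New median = 9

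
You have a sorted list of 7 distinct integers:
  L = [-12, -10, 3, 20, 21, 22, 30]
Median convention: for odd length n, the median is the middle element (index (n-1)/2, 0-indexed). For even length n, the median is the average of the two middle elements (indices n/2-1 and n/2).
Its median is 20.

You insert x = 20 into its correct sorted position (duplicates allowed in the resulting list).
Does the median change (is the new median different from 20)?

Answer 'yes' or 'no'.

Answer: no

Derivation:
Old median = 20
Insert x = 20
New median = 20
Changed? no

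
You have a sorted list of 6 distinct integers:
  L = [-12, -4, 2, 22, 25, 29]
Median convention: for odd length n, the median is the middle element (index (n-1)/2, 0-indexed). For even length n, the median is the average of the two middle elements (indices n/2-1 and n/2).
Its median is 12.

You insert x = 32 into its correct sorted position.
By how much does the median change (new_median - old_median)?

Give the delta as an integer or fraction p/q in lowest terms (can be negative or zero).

Answer: 10

Derivation:
Old median = 12
After inserting x = 32: new sorted = [-12, -4, 2, 22, 25, 29, 32]
New median = 22
Delta = 22 - 12 = 10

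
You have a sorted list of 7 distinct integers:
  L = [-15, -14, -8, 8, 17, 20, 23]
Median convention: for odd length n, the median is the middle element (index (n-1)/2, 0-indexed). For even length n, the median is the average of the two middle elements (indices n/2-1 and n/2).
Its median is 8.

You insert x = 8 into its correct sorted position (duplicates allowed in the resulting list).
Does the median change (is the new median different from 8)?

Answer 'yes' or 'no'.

Answer: no

Derivation:
Old median = 8
Insert x = 8
New median = 8
Changed? no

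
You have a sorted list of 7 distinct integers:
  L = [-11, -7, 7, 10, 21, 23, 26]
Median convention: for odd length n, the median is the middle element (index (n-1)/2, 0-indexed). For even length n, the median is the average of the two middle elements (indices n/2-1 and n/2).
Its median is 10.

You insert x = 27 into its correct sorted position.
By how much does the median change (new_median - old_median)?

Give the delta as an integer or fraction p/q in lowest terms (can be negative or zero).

Answer: 11/2

Derivation:
Old median = 10
After inserting x = 27: new sorted = [-11, -7, 7, 10, 21, 23, 26, 27]
New median = 31/2
Delta = 31/2 - 10 = 11/2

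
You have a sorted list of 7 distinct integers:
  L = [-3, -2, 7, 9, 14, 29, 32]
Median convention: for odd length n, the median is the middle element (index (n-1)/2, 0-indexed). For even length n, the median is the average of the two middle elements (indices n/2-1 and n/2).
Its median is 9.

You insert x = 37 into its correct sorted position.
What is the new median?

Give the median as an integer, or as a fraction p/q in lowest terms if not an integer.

Old list (sorted, length 7): [-3, -2, 7, 9, 14, 29, 32]
Old median = 9
Insert x = 37
Old length odd (7). Middle was index 3 = 9.
New length even (8). New median = avg of two middle elements.
x = 37: 7 elements are < x, 0 elements are > x.
New sorted list: [-3, -2, 7, 9, 14, 29, 32, 37]
New median = 23/2

Answer: 23/2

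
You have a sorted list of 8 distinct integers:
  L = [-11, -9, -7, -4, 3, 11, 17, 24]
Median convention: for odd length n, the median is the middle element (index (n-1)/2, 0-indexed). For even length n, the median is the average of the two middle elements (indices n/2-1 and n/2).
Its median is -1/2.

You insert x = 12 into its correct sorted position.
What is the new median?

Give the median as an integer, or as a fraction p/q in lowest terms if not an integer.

Old list (sorted, length 8): [-11, -9, -7, -4, 3, 11, 17, 24]
Old median = -1/2
Insert x = 12
Old length even (8). Middle pair: indices 3,4 = -4,3.
New length odd (9). New median = single middle element.
x = 12: 6 elements are < x, 2 elements are > x.
New sorted list: [-11, -9, -7, -4, 3, 11, 12, 17, 24]
New median = 3

Answer: 3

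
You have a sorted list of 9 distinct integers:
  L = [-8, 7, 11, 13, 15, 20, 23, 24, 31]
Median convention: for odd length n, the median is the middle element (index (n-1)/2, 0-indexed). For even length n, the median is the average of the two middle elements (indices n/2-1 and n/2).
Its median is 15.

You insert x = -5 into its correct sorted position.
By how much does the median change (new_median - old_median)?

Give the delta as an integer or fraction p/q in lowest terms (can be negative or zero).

Old median = 15
After inserting x = -5: new sorted = [-8, -5, 7, 11, 13, 15, 20, 23, 24, 31]
New median = 14
Delta = 14 - 15 = -1

Answer: -1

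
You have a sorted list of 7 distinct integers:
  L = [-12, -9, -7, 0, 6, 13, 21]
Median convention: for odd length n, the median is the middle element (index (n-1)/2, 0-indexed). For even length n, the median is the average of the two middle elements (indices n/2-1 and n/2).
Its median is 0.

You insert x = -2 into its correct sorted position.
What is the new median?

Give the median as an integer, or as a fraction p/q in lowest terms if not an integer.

Old list (sorted, length 7): [-12, -9, -7, 0, 6, 13, 21]
Old median = 0
Insert x = -2
Old length odd (7). Middle was index 3 = 0.
New length even (8). New median = avg of two middle elements.
x = -2: 3 elements are < x, 4 elements are > x.
New sorted list: [-12, -9, -7, -2, 0, 6, 13, 21]
New median = -1

Answer: -1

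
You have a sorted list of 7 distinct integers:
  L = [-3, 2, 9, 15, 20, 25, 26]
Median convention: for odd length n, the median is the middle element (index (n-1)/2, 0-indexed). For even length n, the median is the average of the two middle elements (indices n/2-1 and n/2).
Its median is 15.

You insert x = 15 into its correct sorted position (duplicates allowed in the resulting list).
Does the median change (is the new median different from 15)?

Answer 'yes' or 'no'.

Answer: no

Derivation:
Old median = 15
Insert x = 15
New median = 15
Changed? no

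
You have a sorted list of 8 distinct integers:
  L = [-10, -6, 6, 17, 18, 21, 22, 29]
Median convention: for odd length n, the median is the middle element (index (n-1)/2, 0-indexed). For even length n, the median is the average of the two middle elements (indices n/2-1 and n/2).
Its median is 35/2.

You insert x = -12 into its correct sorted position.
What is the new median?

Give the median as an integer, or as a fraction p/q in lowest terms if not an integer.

Old list (sorted, length 8): [-10, -6, 6, 17, 18, 21, 22, 29]
Old median = 35/2
Insert x = -12
Old length even (8). Middle pair: indices 3,4 = 17,18.
New length odd (9). New median = single middle element.
x = -12: 0 elements are < x, 8 elements are > x.
New sorted list: [-12, -10, -6, 6, 17, 18, 21, 22, 29]
New median = 17

Answer: 17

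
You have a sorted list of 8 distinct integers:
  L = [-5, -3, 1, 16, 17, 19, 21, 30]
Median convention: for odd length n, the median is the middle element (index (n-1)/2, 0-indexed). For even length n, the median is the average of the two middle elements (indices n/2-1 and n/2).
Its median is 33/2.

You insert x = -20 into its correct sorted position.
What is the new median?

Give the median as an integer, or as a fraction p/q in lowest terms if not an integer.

Answer: 16

Derivation:
Old list (sorted, length 8): [-5, -3, 1, 16, 17, 19, 21, 30]
Old median = 33/2
Insert x = -20
Old length even (8). Middle pair: indices 3,4 = 16,17.
New length odd (9). New median = single middle element.
x = -20: 0 elements are < x, 8 elements are > x.
New sorted list: [-20, -5, -3, 1, 16, 17, 19, 21, 30]
New median = 16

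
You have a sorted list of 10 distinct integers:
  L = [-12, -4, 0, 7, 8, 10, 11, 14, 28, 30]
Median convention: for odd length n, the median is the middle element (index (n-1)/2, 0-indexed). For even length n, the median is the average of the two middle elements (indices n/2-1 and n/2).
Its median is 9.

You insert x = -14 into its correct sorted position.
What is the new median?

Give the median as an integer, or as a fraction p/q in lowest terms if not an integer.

Old list (sorted, length 10): [-12, -4, 0, 7, 8, 10, 11, 14, 28, 30]
Old median = 9
Insert x = -14
Old length even (10). Middle pair: indices 4,5 = 8,10.
New length odd (11). New median = single middle element.
x = -14: 0 elements are < x, 10 elements are > x.
New sorted list: [-14, -12, -4, 0, 7, 8, 10, 11, 14, 28, 30]
New median = 8

Answer: 8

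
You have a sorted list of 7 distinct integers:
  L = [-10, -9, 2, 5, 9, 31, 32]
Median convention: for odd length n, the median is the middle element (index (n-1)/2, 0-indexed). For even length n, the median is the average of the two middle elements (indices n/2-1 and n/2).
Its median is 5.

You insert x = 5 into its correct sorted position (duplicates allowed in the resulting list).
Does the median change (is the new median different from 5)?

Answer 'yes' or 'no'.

Answer: no

Derivation:
Old median = 5
Insert x = 5
New median = 5
Changed? no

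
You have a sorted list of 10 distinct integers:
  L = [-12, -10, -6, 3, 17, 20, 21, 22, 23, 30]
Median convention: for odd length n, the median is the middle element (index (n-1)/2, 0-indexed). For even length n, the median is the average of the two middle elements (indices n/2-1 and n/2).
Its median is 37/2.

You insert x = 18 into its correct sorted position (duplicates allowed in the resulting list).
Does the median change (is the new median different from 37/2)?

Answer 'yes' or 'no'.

Old median = 37/2
Insert x = 18
New median = 18
Changed? yes

Answer: yes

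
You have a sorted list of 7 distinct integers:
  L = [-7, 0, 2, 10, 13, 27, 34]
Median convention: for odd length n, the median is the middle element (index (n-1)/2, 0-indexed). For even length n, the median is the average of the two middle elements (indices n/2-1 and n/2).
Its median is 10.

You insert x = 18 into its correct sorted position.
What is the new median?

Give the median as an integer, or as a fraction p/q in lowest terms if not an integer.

Answer: 23/2

Derivation:
Old list (sorted, length 7): [-7, 0, 2, 10, 13, 27, 34]
Old median = 10
Insert x = 18
Old length odd (7). Middle was index 3 = 10.
New length even (8). New median = avg of two middle elements.
x = 18: 5 elements are < x, 2 elements are > x.
New sorted list: [-7, 0, 2, 10, 13, 18, 27, 34]
New median = 23/2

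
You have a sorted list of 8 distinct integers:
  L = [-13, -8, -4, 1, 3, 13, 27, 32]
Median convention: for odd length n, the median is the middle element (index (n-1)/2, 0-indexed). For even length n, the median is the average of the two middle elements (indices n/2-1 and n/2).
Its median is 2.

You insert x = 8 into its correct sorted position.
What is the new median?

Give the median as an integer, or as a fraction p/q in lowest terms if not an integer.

Answer: 3

Derivation:
Old list (sorted, length 8): [-13, -8, -4, 1, 3, 13, 27, 32]
Old median = 2
Insert x = 8
Old length even (8). Middle pair: indices 3,4 = 1,3.
New length odd (9). New median = single middle element.
x = 8: 5 elements are < x, 3 elements are > x.
New sorted list: [-13, -8, -4, 1, 3, 8, 13, 27, 32]
New median = 3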